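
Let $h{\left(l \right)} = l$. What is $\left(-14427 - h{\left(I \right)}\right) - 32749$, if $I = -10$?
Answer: $-47166$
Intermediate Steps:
$\left(-14427 - h{\left(I \right)}\right) - 32749 = \left(-14427 - -10\right) - 32749 = \left(-14427 + 10\right) - 32749 = -14417 - 32749 = -47166$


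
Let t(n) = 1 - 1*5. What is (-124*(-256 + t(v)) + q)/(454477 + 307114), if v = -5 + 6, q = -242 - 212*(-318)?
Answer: 99414/761591 ≈ 0.13053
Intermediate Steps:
q = 67174 (q = -242 + 67416 = 67174)
v = 1
t(n) = -4 (t(n) = 1 - 5 = -4)
(-124*(-256 + t(v)) + q)/(454477 + 307114) = (-124*(-256 - 4) + 67174)/(454477 + 307114) = (-124*(-260) + 67174)/761591 = (32240 + 67174)*(1/761591) = 99414*(1/761591) = 99414/761591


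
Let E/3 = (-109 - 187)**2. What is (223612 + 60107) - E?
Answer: 20871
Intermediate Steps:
E = 262848 (E = 3*(-109 - 187)**2 = 3*(-296)**2 = 3*87616 = 262848)
(223612 + 60107) - E = (223612 + 60107) - 1*262848 = 283719 - 262848 = 20871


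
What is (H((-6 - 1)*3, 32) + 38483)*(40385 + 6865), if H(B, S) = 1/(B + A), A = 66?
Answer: 1818322800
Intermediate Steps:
H(B, S) = 1/(66 + B) (H(B, S) = 1/(B + 66) = 1/(66 + B))
(H((-6 - 1)*3, 32) + 38483)*(40385 + 6865) = (1/(66 + (-6 - 1)*3) + 38483)*(40385 + 6865) = (1/(66 - 7*3) + 38483)*47250 = (1/(66 - 21) + 38483)*47250 = (1/45 + 38483)*47250 = (1731736/45)*47250 = 1818322800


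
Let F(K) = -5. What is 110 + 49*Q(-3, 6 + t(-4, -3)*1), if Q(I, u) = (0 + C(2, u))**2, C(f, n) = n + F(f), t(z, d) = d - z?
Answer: 306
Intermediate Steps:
C(f, n) = -5 + n (C(f, n) = n - 5 = -5 + n)
Q(I, u) = (-5 + u)**2 (Q(I, u) = (0 + (-5 + u))**2 = (-5 + u)**2)
110 + 49*Q(-3, 6 + t(-4, -3)*1) = 110 + 49*(-5 + (6 + (-3 - 1*(-4))*1))**2 = 110 + 49*(-5 + (6 + (-3 + 4)*1))**2 = 110 + 49*(-5 + (6 + 1*1))**2 = 110 + 49*(-5 + (6 + 1))**2 = 110 + 49*(-5 + 7)**2 = 110 + 49*2**2 = 110 + 49*4 = 110 + 196 = 306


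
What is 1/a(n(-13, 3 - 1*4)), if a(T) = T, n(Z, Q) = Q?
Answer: -1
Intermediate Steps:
1/a(n(-13, 3 - 1*4)) = 1/(3 - 1*4) = 1/(3 - 4) = 1/(-1) = -1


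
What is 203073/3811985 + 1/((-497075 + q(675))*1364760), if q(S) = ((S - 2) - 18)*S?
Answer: 3045833522442803/57174866688114000 ≈ 0.053272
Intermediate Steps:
q(S) = S*(-20 + S) (q(S) = ((-2 + S) - 18)*S = (-20 + S)*S = S*(-20 + S))
203073/3811985 + 1/((-497075 + q(675))*1364760) = 203073/3811985 + 1/(-497075 + 675*(-20 + 675)*1364760) = 203073*(1/3811985) + (1/1364760)/(-497075 + 675*655) = 203073/3811985 + (1/1364760)/(-497075 + 442125) = 203073/3811985 + (1/1364760)/(-54950) = 203073/3811985 - 1/54950*1/1364760 = 203073/3811985 - 1/74993562000 = 3045833522442803/57174866688114000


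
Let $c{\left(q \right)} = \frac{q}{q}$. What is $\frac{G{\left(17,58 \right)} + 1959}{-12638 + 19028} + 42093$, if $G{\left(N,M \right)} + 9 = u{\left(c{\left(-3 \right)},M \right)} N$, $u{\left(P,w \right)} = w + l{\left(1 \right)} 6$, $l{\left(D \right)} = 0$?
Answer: $\frac{134488603}{3195} \approx 42093.0$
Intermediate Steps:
$c{\left(q \right)} = 1$
$u{\left(P,w \right)} = w$ ($u{\left(P,w \right)} = w + 0 \cdot 6 = w + 0 = w$)
$G{\left(N,M \right)} = -9 + M N$
$\frac{G{\left(17,58 \right)} + 1959}{-12638 + 19028} + 42093 = \frac{\left(-9 + 58 \cdot 17\right) + 1959}{-12638 + 19028} + 42093 = \frac{\left(-9 + 986\right) + 1959}{6390} + 42093 = \left(977 + 1959\right) \frac{1}{6390} + 42093 = 2936 \cdot \frac{1}{6390} + 42093 = \frac{1468}{3195} + 42093 = \frac{134488603}{3195}$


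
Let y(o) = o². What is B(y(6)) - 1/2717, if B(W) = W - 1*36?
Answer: -1/2717 ≈ -0.00036805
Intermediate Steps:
B(W) = -36 + W (B(W) = W - 36 = -36 + W)
B(y(6)) - 1/2717 = (-36 + 6²) - 1/2717 = (-36 + 36) - 1*1/2717 = 0 - 1/2717 = -1/2717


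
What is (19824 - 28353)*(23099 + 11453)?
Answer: -294694008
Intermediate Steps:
(19824 - 28353)*(23099 + 11453) = -8529*34552 = -294694008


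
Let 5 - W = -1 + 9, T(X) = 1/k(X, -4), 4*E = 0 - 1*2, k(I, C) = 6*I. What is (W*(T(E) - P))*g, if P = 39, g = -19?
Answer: -2242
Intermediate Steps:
E = -½ (E = (0 - 1*2)/4 = (0 - 2)/4 = (¼)*(-2) = -½ ≈ -0.50000)
T(X) = 1/(6*X)
W = -3 (W = 5 - (-1 + 9) = 5 - 1*8 = 5 - 8 = -3)
(W*(T(E) - P))*g = -3*(1/(6*(-½)) - 1*39)*(-19) = -3*((⅙)*(-2) - 39)*(-19) = -3*(-⅓ - 39)*(-19) = -3*(-118/3)*(-19) = 118*(-19) = -2242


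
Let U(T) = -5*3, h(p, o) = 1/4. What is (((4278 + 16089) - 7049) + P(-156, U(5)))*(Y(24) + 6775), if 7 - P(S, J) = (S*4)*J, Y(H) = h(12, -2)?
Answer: 107455465/4 ≈ 2.6864e+7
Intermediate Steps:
h(p, o) = 1/4
Y(H) = 1/4
U(T) = -15
P(S, J) = 7 - 4*J*S (P(S, J) = 7 - S*4*J = 7 - 4*S*J = 7 - 4*J*S)
(((4278 + 16089) - 7049) + P(-156, U(5)))*(Y(24) + 6775) = (((4278 + 16089) - 7049) + (7 - 4*(-15)*(-156)))*(1/4 + 6775) = ((20367 - 7049) + (7 - 9360))*(27101/4) = (13318 - 9353)*(27101/4) = 3965*(27101/4) = 107455465/4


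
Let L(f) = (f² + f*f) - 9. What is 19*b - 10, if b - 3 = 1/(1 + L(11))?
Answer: 11017/234 ≈ 47.081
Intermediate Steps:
L(f) = -9 + 2*f² (L(f) = (f² + f²) - 9 = 2*f² - 9 = -9 + 2*f²)
b = 703/234 (b = 3 + 1/(1 + (-9 + 2*11²)) = 3 + 1/(1 + (-9 + 2*121)) = 3 + 1/(1 + (-9 + 242)) = 3 + 1/(1 + 233) = 3 + 1/234 = 703/234 ≈ 3.0043)
19*b - 10 = 19*(703/234) - 10 = 13357/234 - 10 = 11017/234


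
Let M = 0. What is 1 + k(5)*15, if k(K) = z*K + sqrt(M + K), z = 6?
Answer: 451 + 15*sqrt(5) ≈ 484.54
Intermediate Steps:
k(K) = sqrt(K) + 6*K (k(K) = 6*K + sqrt(0 + K) = 6*K + sqrt(K) = sqrt(K) + 6*K)
1 + k(5)*15 = 1 + (sqrt(5) + 6*5)*15 = 1 + (sqrt(5) + 30)*15 = 1 + (30 + sqrt(5))*15 = 1 + (450 + 15*sqrt(5)) = 451 + 15*sqrt(5)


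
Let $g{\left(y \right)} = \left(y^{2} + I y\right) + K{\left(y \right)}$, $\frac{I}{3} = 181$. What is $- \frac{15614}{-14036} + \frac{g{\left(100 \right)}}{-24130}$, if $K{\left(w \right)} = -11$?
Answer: $- \frac{65699323}{42336085} \approx -1.5519$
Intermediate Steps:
$I = 543$ ($I = 3 \cdot 181 = 543$)
$g{\left(y \right)} = -11 + y^{2} + 543 y$ ($g{\left(y \right)} = \left(y^{2} + 543 y\right) - 11 = -11 + y^{2} + 543 y$)
$- \frac{15614}{-14036} + \frac{g{\left(100 \right)}}{-24130} = - \frac{15614}{-14036} + \frac{-11 + 100^{2} + 543 \cdot 100}{-24130} = \left(-15614\right) \left(- \frac{1}{14036}\right) + \left(-11 + 10000 + 54300\right) \left(- \frac{1}{24130}\right) = \frac{7807}{7018} + 64289 \left(- \frac{1}{24130}\right) = \frac{7807}{7018} - \frac{64289}{24130} = - \frac{65699323}{42336085}$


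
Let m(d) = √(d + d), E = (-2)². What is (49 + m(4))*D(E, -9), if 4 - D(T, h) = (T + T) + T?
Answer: -392 - 16*√2 ≈ -414.63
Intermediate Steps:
E = 4
m(d) = √2*√d (m(d) = √(2*d) = √2*√d)
D(T, h) = 4 - 3*T (D(T, h) = 4 - ((T + T) + T) = 4 - (2*T + T) = 4 - 3*T)
(49 + m(4))*D(E, -9) = (49 + √2*√4)*(4 - 3*4) = (49 + √2*2)*(4 - 12) = (49 + 2*√2)*(-8) = -392 - 16*√2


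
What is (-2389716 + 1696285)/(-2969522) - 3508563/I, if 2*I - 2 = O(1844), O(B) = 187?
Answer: -6945792991771/187079886 ≈ -37127.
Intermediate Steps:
I = 189/2 (I = 1 + (½)*187 = 1 + 187/2 = 189/2 ≈ 94.500)
(-2389716 + 1696285)/(-2969522) - 3508563/I = (-2389716 + 1696285)/(-2969522) - 3508563/189/2 = -693431*(-1/2969522) - 3508563*2/189 = 693431/2969522 - 2339042/63 = -6945792991771/187079886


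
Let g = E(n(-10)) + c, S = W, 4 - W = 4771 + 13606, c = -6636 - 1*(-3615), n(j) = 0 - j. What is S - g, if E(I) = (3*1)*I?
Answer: -15382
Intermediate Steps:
n(j) = -j
c = -3021 (c = -6636 + 3615 = -3021)
E(I) = 3*I
W = -18373 (W = 4 - (4771 + 13606) = 4 - 1*18377 = 4 - 18377 = -18373)
S = -18373
g = -2991 (g = 3*(-1*(-10)) - 3021 = 3*10 - 3021 = 30 - 3021 = -2991)
S - g = -18373 - 1*(-2991) = -18373 + 2991 = -15382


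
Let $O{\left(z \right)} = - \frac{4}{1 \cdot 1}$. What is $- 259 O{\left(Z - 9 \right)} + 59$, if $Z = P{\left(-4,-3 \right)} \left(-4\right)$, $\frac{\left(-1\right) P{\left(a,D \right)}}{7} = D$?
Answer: $1095$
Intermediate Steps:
$P{\left(a,D \right)} = - 7 D$
$Z = -84$ ($Z = \left(-7\right) \left(-3\right) \left(-4\right) = 21 \left(-4\right) = -84$)
$O{\left(z \right)} = -4$ ($O{\left(z \right)} = - \frac{4}{1} = \left(-4\right) 1 = -4$)
$- 259 O{\left(Z - 9 \right)} + 59 = \left(-259\right) \left(-4\right) + 59 = 1036 + 59 = 1095$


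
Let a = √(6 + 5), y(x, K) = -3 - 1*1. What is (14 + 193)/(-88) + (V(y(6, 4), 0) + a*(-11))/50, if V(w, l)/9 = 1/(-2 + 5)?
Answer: -5043/2200 - 11*√11/50 ≈ -3.0219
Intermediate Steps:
y(x, K) = -4 (y(x, K) = -3 - 1 = -4)
a = √11 ≈ 3.3166
V(w, l) = 3 (V(w, l) = 9/(-2 + 5) = 9/3 = 9*(⅓) = 3)
(14 + 193)/(-88) + (V(y(6, 4), 0) + a*(-11))/50 = (14 + 193)/(-88) + (3 + √11*(-11))/50 = 207*(-1/88) + (3 - 11*√11)*(1/50) = -207/88 + (3/50 - 11*√11/50) = -5043/2200 - 11*√11/50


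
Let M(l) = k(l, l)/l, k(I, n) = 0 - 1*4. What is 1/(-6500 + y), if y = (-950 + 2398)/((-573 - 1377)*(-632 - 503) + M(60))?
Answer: -33198749/215791846780 ≈ -0.00015385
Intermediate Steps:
k(I, n) = -4 (k(I, n) = 0 - 4 = -4)
M(l) = -4/l
y = 21720/33198749 (y = (-950 + 2398)/((-573 - 1377)*(-632 - 503) - 4/60) = 1448/(-1950*(-1135) - 4*1/60) = 1448/(2213250 - 1/15) = 1448/(33198749/15) = 1448*(15/33198749) = 21720/33198749 ≈ 0.00065424)
1/(-6500 + y) = 1/(-6500 + 21720/33198749) = 1/(-215791846780/33198749) = -33198749/215791846780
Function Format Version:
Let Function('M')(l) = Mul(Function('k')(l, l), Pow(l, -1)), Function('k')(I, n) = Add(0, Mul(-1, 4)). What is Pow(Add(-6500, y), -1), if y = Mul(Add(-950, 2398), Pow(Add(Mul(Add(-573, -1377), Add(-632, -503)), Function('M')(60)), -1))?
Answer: Rational(-33198749, 215791846780) ≈ -0.00015385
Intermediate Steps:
Function('k')(I, n) = -4 (Function('k')(I, n) = Add(0, -4) = -4)
Function('M')(l) = Mul(-4, Pow(l, -1))
y = Rational(21720, 33198749) (y = Mul(Add(-950, 2398), Pow(Add(Mul(Add(-573, -1377), Add(-632, -503)), Mul(-4, Pow(60, -1))), -1)) = Mul(1448, Pow(Add(Mul(-1950, -1135), Mul(-4, Rational(1, 60))), -1)) = Mul(1448, Pow(Add(2213250, Rational(-1, 15)), -1)) = Mul(1448, Pow(Rational(33198749, 15), -1)) = Mul(1448, Rational(15, 33198749)) = Rational(21720, 33198749) ≈ 0.00065424)
Pow(Add(-6500, y), -1) = Pow(Add(-6500, Rational(21720, 33198749)), -1) = Pow(Rational(-215791846780, 33198749), -1) = Rational(-33198749, 215791846780)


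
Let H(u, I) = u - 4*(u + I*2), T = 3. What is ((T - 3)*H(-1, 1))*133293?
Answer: 0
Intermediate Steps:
H(u, I) = -8*I - 3*u (H(u, I) = u - 4*(u + 2*I) = u + (-8*I - 4*u) = -8*I - 3*u)
((T - 3)*H(-1, 1))*133293 = ((3 - 3)*(-8*1 - 3*(-1)))*133293 = (0*(-8 + 3))*133293 = (0*(-5))*133293 = 0*133293 = 0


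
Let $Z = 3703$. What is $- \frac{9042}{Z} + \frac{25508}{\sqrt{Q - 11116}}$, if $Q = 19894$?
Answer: $- \frac{9042}{3703} + \frac{1822 \sqrt{8778}}{627} \approx 269.81$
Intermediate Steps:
$- \frac{9042}{Z} + \frac{25508}{\sqrt{Q - 11116}} = - \frac{9042}{3703} + \frac{25508}{\sqrt{19894 - 11116}} = \left(-9042\right) \frac{1}{3703} + \frac{25508}{\sqrt{8778}} = - \frac{9042}{3703} + 25508 \frac{\sqrt{8778}}{8778} = - \frac{9042}{3703} + \frac{1822 \sqrt{8778}}{627}$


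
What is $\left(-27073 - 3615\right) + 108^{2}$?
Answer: $-19024$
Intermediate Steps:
$\left(-27073 - 3615\right) + 108^{2} = -30688 + 11664 = -19024$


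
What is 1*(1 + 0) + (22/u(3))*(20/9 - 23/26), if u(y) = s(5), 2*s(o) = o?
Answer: 7471/585 ≈ 12.771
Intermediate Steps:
s(o) = o/2
u(y) = 5/2 (u(y) = (½)*5 = 5/2)
1*(1 + 0) + (22/u(3))*(20/9 - 23/26) = 1*(1 + 0) + (22/(5/2))*(20/9 - 23/26) = 1*1 + (22*(⅖))*(20*(⅑) - 23*1/26) = 1 + 44*(20/9 - 23/26)/5 = 1 + (44/5)*(313/234) = 1 + 6886/585 = 7471/585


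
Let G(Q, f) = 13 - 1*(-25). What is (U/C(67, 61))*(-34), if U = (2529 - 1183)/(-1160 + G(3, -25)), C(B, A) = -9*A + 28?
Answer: -1346/17193 ≈ -0.078288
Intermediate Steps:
G(Q, f) = 38 (G(Q, f) = 13 + 25 = 38)
C(B, A) = 28 - 9*A
U = -673/561 (U = (2529 - 1183)/(-1160 + 38) = 1346/(-1122) = 1346*(-1/1122) = -673/561 ≈ -1.1996)
(U/C(67, 61))*(-34) = -673/(561*(28 - 9*61))*(-34) = -673/(561*(28 - 549))*(-34) = -673/561/(-521)*(-34) = -673/561*(-1/521)*(-34) = (673/292281)*(-34) = -1346/17193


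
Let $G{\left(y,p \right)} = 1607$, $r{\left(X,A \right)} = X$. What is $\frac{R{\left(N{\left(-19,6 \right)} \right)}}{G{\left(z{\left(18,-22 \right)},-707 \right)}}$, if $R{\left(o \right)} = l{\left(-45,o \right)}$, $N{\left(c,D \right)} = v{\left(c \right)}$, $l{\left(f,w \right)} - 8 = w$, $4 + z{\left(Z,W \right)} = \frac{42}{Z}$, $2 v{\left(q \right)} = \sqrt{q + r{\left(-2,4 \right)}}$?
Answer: $\frac{8}{1607} + \frac{i \sqrt{21}}{3214} \approx 0.0049782 + 0.0014258 i$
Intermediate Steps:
$v{\left(q \right)} = \frac{\sqrt{-2 + q}}{2}$ ($v{\left(q \right)} = \frac{\sqrt{q - 2}}{2} = \frac{\sqrt{-2 + q}}{2}$)
$z{\left(Z,W \right)} = -4 + \frac{42}{Z}$
$l{\left(f,w \right)} = 8 + w$
$N{\left(c,D \right)} = \frac{\sqrt{-2 + c}}{2}$
$R{\left(o \right)} = 8 + o$
$\frac{R{\left(N{\left(-19,6 \right)} \right)}}{G{\left(z{\left(18,-22 \right)},-707 \right)}} = \frac{8 + \frac{\sqrt{-2 - 19}}{2}}{1607} = \left(8 + \frac{\sqrt{-21}}{2}\right) \frac{1}{1607} = \left(8 + \frac{i \sqrt{21}}{2}\right) \frac{1}{1607} = \frac{8}{1607} + \frac{i \sqrt{21}}{3214}$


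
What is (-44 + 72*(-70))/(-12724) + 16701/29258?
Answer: 90312799/93069698 ≈ 0.97038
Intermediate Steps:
(-44 + 72*(-70))/(-12724) + 16701/29258 = (-44 - 5040)*(-1/12724) + 16701*(1/29258) = -5084*(-1/12724) + 16701/29258 = 1271/3181 + 16701/29258 = 90312799/93069698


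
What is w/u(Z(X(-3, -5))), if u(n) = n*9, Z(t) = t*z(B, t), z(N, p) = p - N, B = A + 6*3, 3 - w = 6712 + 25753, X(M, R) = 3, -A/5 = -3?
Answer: 16231/405 ≈ 40.077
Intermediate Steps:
A = 15 (A = -5*(-3) = 15)
w = -32462 (w = 3 - (6712 + 25753) = 3 - 1*32465 = 3 - 32465 = -32462)
B = 33 (B = 15 + 6*3 = 15 + 18 = 33)
Z(t) = t*(-33 + t) (Z(t) = t*(t - 1*33) = t*(t - 33) = t*(-33 + t))
u(n) = 9*n
w/u(Z(X(-3, -5))) = -32462*1/(27*(-33 + 3)) = -32462/(9*(3*(-30))) = -32462/(9*(-90)) = -32462/(-810) = -32462*(-1/810) = 16231/405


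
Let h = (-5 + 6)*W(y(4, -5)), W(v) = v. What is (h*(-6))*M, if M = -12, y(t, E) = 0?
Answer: 0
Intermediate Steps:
h = 0 (h = (-5 + 6)*0 = 1*0 = 0)
(h*(-6))*M = (0*(-6))*(-12) = 0*(-12) = 0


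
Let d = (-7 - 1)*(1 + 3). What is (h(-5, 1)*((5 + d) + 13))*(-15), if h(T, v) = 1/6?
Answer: 35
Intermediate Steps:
h(T, v) = ⅙
d = -32 (d = -8*4 = -32)
(h(-5, 1)*((5 + d) + 13))*(-15) = (((5 - 32) + 13)/6)*(-15) = ((-27 + 13)/6)*(-15) = ((⅙)*(-14))*(-15) = -7/3*(-15) = 35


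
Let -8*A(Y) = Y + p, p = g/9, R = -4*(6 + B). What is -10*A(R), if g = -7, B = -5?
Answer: -215/36 ≈ -5.9722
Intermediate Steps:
R = -4 (R = -4*(6 - 5) = -4*1 = -4)
p = -7/9 ≈ -0.77778
A(Y) = 7/72 - Y/8 (A(Y) = -(Y - 7/9)/8 = -(-7/9 + Y)/8 = 7/72 - Y/8)
-10*A(R) = -10*(7/72 - ⅛*(-4)) = -10*(7/72 + ½) = -10*43/72 = -215/36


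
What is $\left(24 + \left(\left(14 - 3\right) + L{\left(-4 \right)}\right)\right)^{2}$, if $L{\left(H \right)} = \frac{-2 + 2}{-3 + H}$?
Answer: $1225$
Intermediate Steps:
$L{\left(H \right)} = 0$ ($L{\left(H \right)} = \frac{0}{-3 + H} = 0$)
$\left(24 + \left(\left(14 - 3\right) + L{\left(-4 \right)}\right)\right)^{2} = \left(24 + \left(\left(14 - 3\right) + 0\right)\right)^{2} = \left(24 + \left(11 + 0\right)\right)^{2} = \left(24 + 11\right)^{2} = 35^{2} = 1225$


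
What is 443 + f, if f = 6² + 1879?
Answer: 2358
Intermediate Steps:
f = 1915 (f = 36 + 1879 = 1915)
443 + f = 443 + 1915 = 2358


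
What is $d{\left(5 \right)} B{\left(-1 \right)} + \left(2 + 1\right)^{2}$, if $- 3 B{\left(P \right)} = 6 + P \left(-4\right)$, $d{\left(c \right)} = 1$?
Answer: $\frac{17}{3} \approx 5.6667$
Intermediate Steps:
$B{\left(P \right)} = -2 + \frac{4 P}{3}$ ($B{\left(P \right)} = - \frac{6 + P \left(-4\right)}{3} = - \frac{6 - 4 P}{3} = -2 + \frac{4 P}{3}$)
$d{\left(5 \right)} B{\left(-1 \right)} + \left(2 + 1\right)^{2} = 1 \left(-2 + \frac{4}{3} \left(-1\right)\right) + \left(2 + 1\right)^{2} = 1 \left(-2 - \frac{4}{3}\right) + 3^{2} = 1 \left(- \frac{10}{3}\right) + 9 = - \frac{10}{3} + 9 = \frac{17}{3}$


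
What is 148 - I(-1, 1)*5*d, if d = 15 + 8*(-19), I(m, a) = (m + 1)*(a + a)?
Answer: 148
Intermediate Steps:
I(m, a) = 2*a*(1 + m) (I(m, a) = (1 + m)*(2*a) = 2*a*(1 + m))
d = -137 (d = 15 - 152 = -137)
148 - I(-1, 1)*5*d = 148 - (2*1*(1 - 1))*5*(-137) = 148 - (2*1*0)*5*(-137) = 148 - 0*5*(-137) = 148 - 0*(-137) = 148 - 1*0 = 148 + 0 = 148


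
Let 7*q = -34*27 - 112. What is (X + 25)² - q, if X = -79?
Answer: 21442/7 ≈ 3063.1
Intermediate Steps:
q = -1030/7 (q = (-34*27 - 112)/7 = (-918 - 112)/7 = (⅐)*(-1030) = -1030/7 ≈ -147.14)
(X + 25)² - q = (-79 + 25)² - 1*(-1030/7) = (-54)² + 1030/7 = 2916 + 1030/7 = 21442/7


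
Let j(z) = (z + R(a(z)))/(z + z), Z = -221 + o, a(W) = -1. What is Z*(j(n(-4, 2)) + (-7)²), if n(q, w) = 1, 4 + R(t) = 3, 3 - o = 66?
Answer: -13916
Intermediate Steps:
o = -63 (o = 3 - 1*66 = 3 - 66 = -63)
R(t) = -1 (R(t) = -4 + 3 = -1)
Z = -284 (Z = -221 - 63 = -284)
j(z) = (-1 + z)/(2*z) (j(z) = (z - 1)/(z + z) = (-1 + z)/((2*z)) = (-1 + z)*(1/(2*z)) = (-1 + z)/(2*z))
Z*(j(n(-4, 2)) + (-7)²) = -284*((½)*(-1 + 1)/1 + (-7)²) = -284*((½)*1*0 + 49) = -284*(0 + 49) = -284*49 = -13916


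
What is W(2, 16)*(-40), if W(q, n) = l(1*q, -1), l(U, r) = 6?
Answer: -240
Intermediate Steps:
W(q, n) = 6
W(2, 16)*(-40) = 6*(-40) = -240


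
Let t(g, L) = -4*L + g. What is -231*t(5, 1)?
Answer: -231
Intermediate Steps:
t(g, L) = g - 4*L
-231*t(5, 1) = -231*(5 - 4*1) = -231*(5 - 4) = -231*1 = -231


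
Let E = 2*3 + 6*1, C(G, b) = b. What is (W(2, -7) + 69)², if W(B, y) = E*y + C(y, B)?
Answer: 169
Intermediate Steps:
E = 12 (E = 6 + 6 = 12)
W(B, y) = B + 12*y (W(B, y) = 12*y + B = B + 12*y)
(W(2, -7) + 69)² = ((2 + 12*(-7)) + 69)² = ((2 - 84) + 69)² = (-82 + 69)² = (-13)² = 169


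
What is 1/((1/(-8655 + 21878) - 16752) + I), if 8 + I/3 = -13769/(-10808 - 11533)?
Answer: -98471681/1651778845522 ≈ -5.9616e-5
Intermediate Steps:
I = -164959/7447 (I = -24 + 3*(-13769/(-10808 - 11533)) = -24 + 3*(-13769/(-22341)) = -24 + 3*(-13769*(-1/22341)) = -24 + 3*(13769/22341) = -24 + 13769/7447 = -164959/7447 ≈ -22.151)
1/((1/(-8655 + 21878) - 16752) + I) = 1/((1/(-8655 + 21878) - 16752) - 164959/7447) = 1/((1/13223 - 16752) - 164959/7447) = 1/(-221511695/13223 - 164959/7447) = 1/(-1651778845522/98471681) = -98471681/1651778845522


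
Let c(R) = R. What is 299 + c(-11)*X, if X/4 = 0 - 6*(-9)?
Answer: -2077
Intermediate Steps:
X = 216 (X = 4*(0 - 6*(-9)) = 4*(0 + 54) = 4*54 = 216)
299 + c(-11)*X = 299 - 11*216 = 299 - 2376 = -2077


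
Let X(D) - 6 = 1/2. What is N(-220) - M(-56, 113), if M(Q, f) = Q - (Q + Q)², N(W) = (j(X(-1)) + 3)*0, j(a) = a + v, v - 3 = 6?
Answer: 12600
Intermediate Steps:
v = 9 (v = 3 + 6 = 9)
X(D) = 13/2 (X(D) = 6 + 1/2 = 6 + 1*(½) = 6 + ½ = 13/2)
j(a) = 9 + a (j(a) = a + 9 = 9 + a)
N(W) = 0 (N(W) = ((9 + 13/2) + 3)*0 = (31/2 + 3)*0 = (37/2)*0 = 0)
M(Q, f) = Q - 4*Q² (M(Q, f) = Q - (2*Q)² = Q - 4*Q²)
N(-220) - M(-56, 113) = 0 - (-56)*(1 - 4*(-56)) = 0 - (-56)*(1 + 224) = 0 - (-56)*225 = 0 - 1*(-12600) = 0 + 12600 = 12600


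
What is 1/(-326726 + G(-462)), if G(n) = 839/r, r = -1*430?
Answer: -430/140493019 ≈ -3.0606e-6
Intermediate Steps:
r = -430
G(n) = -839/430 (G(n) = 839/(-430) = 839*(-1/430) = -839/430)
1/(-326726 + G(-462)) = 1/(-326726 - 839/430) = 1/(-140493019/430) = -430/140493019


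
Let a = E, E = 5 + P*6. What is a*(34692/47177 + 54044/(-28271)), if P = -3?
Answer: 1568856256/102595459 ≈ 15.292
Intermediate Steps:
E = -13 (E = 5 - 3*6 = 5 - 18 = -13)
a = -13
a*(34692/47177 + 54044/(-28271)) = -13*(34692/47177 + 54044/(-28271)) = -13*(34692*(1/47177) + 54044*(-1/28271)) = -13*(34692/47177 - 54044/28271) = -13*(-1568856256/1333740967) = 1568856256/102595459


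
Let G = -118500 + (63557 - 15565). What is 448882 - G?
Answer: 519390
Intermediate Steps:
G = -70508 (G = -118500 + 47992 = -70508)
448882 - G = 448882 - 1*(-70508) = 448882 + 70508 = 519390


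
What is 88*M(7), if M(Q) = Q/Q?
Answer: 88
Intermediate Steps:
M(Q) = 1
88*M(7) = 88*1 = 88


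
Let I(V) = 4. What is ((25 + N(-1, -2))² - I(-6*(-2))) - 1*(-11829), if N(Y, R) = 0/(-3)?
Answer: 12450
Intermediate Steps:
N(Y, R) = 0 (N(Y, R) = 0*(-⅓) = 0)
((25 + N(-1, -2))² - I(-6*(-2))) - 1*(-11829) = ((25 + 0)² - 1*4) - 1*(-11829) = (25² - 4) + 11829 = (625 - 4) + 11829 = 621 + 11829 = 12450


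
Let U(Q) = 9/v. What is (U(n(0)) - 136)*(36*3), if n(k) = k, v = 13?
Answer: -189972/13 ≈ -14613.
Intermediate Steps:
U(Q) = 9/13
(U(n(0)) - 136)*(36*3) = (9/13 - 136)*(36*3) = -1759/13*108 = -189972/13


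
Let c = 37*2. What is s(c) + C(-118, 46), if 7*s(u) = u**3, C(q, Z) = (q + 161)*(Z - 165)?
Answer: 369405/7 ≈ 52772.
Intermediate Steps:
C(q, Z) = (-165 + Z)*(161 + q) (C(q, Z) = (161 + q)*(-165 + Z) = (-165 + Z)*(161 + q))
c = 74
s(u) = u**3/7
s(c) + C(-118, 46) = (1/7)*74**3 + (-26565 - 165*(-118) + 161*46 + 46*(-118)) = (1/7)*405224 + (-26565 + 19470 + 7406 - 5428) = 405224/7 - 5117 = 369405/7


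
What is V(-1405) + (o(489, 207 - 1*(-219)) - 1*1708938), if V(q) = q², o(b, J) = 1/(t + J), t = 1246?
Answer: 443225465/1672 ≈ 2.6509e+5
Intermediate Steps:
o(b, J) = 1/(1246 + J)
V(-1405) + (o(489, 207 - 1*(-219)) - 1*1708938) = (-1405)² + (1/(1246 + (207 - 1*(-219))) - 1*1708938) = 1974025 + (1/(1246 + (207 + 219)) - 1708938) = 1974025 + (1/(1246 + 426) - 1708938) = 1974025 + (1/1672 - 1708938) = 1974025 - 2857344335/1672 = 443225465/1672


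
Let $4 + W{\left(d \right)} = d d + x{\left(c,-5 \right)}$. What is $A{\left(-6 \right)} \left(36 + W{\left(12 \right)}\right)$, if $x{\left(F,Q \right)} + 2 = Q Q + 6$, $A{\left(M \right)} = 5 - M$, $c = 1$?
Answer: $2255$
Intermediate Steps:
$x{\left(F,Q \right)} = 4 + Q^{2}$ ($x{\left(F,Q \right)} = -2 + \left(Q Q + 6\right) = -2 + \left(Q^{2} + 6\right) = -2 + \left(6 + Q^{2}\right) = 4 + Q^{2}$)
$W{\left(d \right)} = 25 + d^{2}$ ($W{\left(d \right)} = -4 + \left(d d + \left(4 + \left(-5\right)^{2}\right)\right) = -4 + \left(d^{2} + \left(4 + 25\right)\right) = -4 + \left(d^{2} + 29\right) = -4 + \left(29 + d^{2}\right) = 25 + d^{2}$)
$A{\left(-6 \right)} \left(36 + W{\left(12 \right)}\right) = \left(5 - -6\right) \left(36 + \left(25 + 12^{2}\right)\right) = \left(5 + 6\right) \left(36 + \left(25 + 144\right)\right) = 11 \left(36 + 169\right) = 11 \cdot 205 = 2255$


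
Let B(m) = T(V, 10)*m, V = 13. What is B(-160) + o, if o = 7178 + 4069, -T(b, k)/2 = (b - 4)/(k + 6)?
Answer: 11427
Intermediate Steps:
T(b, k) = -2*(-4 + b)/(6 + k) (T(b, k) = -2*(b - 4)/(k + 6) = -2*(-4 + b)/(6 + k))
o = 11247
B(m) = -9*m/8 (B(m) = (2*(4 - 1*13)/(6 + 10))*m = (2*(4 - 13)/16)*m = (2*(1/16)*(-9))*m = -9*m/8)
B(-160) + o = -9/8*(-160) + 11247 = 180 + 11247 = 11427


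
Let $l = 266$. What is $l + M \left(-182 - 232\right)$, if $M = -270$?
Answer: $112046$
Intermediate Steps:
$l + M \left(-182 - 232\right) = 266 - 270 \left(-182 - 232\right) = 266 - -111780 = 266 + 111780 = 112046$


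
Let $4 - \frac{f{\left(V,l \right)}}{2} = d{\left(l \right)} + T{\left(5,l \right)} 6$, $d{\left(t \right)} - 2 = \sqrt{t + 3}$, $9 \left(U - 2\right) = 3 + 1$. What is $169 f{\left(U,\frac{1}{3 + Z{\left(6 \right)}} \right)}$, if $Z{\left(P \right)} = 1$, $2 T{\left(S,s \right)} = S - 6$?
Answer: $1690 - 169 \sqrt{13} \approx 1080.7$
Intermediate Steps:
$U = \frac{22}{9}$ ($U = 2 + \frac{3 + 1}{9} = 2 + \frac{1}{9} \cdot 4 = 2 + \frac{4}{9} = \frac{22}{9} \approx 2.4444$)
$T{\left(S,s \right)} = -3 + \frac{S}{2}$ ($T{\left(S,s \right)} = \frac{S - 6}{2} = \frac{-6 + S}{2} = -3 + \frac{S}{2}$)
$d{\left(t \right)} = 2 + \sqrt{3 + t}$ ($d{\left(t \right)} = 2 + \sqrt{t + 3} = 2 + \sqrt{3 + t}$)
$f{\left(V,l \right)} = 10 - 2 \sqrt{3 + l}$ ($f{\left(V,l \right)} = 8 - 2 \left(\left(2 + \sqrt{3 + l}\right) + \left(-3 + \frac{1}{2} \cdot 5\right) 6\right) = 8 - 2 \left(\left(2 + \sqrt{3 + l}\right) + \left(-3 + \frac{5}{2}\right) 6\right) = 8 - 2 \left(\left(2 + \sqrt{3 + l}\right) - 3\right) = 8 - 2 \left(-1 + \sqrt{3 + l}\right) = 8 - \left(-2 + 2 \sqrt{3 + l}\right) = 10 - 2 \sqrt{3 + l}$)
$169 f{\left(U,\frac{1}{3 + Z{\left(6 \right)}} \right)} = 169 \left(10 - 2 \sqrt{3 + \frac{1}{3 + 1}}\right) = 169 \left(10 - 2 \sqrt{3 + \frac{1}{4}}\right) = 169 \left(10 - 2 \sqrt{\frac{13}{4}}\right) = 169 \left(10 - 2 \frac{\sqrt{13}}{2}\right) = 169 \left(10 - \sqrt{13}\right) = 1690 - 169 \sqrt{13}$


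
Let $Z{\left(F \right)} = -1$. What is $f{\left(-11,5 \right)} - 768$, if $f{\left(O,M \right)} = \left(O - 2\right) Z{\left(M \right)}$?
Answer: $-755$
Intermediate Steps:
$f{\left(O,M \right)} = 2 - O$ ($f{\left(O,M \right)} = \left(O - 2\right) \left(-1\right) = \left(-2 + O\right) \left(-1\right) = 2 - O$)
$f{\left(-11,5 \right)} - 768 = \left(2 - -11\right) - 768 = \left(2 + 11\right) - 768 = 13 - 768 = -755$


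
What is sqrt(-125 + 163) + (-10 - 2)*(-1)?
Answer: 12 + sqrt(38) ≈ 18.164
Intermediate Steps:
sqrt(-125 + 163) + (-10 - 2)*(-1) = sqrt(38) - 12*(-1) = sqrt(38) + 12 = 12 + sqrt(38)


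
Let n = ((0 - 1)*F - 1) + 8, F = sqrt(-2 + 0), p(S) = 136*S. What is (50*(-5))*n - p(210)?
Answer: -30310 + 250*I*sqrt(2) ≈ -30310.0 + 353.55*I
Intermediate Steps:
F = I*sqrt(2) (F = sqrt(-2) = I*sqrt(2) ≈ 1.4142*I)
n = 7 - I*sqrt(2) (n = ((0 - 1)*(I*sqrt(2)) - 1) + 8 = (-I*sqrt(2) - 1) + 8 = (-1 - I*sqrt(2)) + 8 = 7 - I*sqrt(2) ≈ 7.0 - 1.4142*I)
(50*(-5))*n - p(210) = (50*(-5))*(7 - I*sqrt(2)) - 136*210 = -250*(7 - I*sqrt(2)) - 1*28560 = (-1750 + 250*I*sqrt(2)) - 28560 = -30310 + 250*I*sqrt(2)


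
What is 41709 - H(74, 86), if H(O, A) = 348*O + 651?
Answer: 15306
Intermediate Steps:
H(O, A) = 651 + 348*O
41709 - H(74, 86) = 41709 - (651 + 348*74) = 41709 - (651 + 25752) = 41709 - 1*26403 = 41709 - 26403 = 15306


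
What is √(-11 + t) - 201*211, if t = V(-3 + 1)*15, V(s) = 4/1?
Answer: -42404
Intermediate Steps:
V(s) = 4 (V(s) = 4*1 = 4)
t = 60 (t = 4*15 = 60)
√(-11 + t) - 201*211 = √(-11 + 60) - 201*211 = √49 - 42411 = 7 - 42411 = -42404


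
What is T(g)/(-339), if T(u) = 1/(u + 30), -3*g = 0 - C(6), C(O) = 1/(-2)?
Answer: -2/20227 ≈ -9.8878e-5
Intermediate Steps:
C(O) = -1/2 (C(O) = 1*(-1/2) = -1/2)
g = -1/6 (g = -(0 - 1*(-1/2))/3 = -(0 + 1/2)/3 = -1/3*1/2 = -1/6 ≈ -0.16667)
T(u) = 1/(30 + u)
T(g)/(-339) = 1/((30 - 1/6)*(-339)) = -1/339/(179/6) = (6/179)*(-1/339) = -2/20227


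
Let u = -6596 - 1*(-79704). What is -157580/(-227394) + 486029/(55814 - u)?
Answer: -53897444953/1966275918 ≈ -27.411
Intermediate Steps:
u = 73108 (u = -6596 + 79704 = 73108)
-157580/(-227394) + 486029/(55814 - u) = -157580/(-227394) + 486029/(55814 - 1*73108) = -157580*(-1/227394) + 486029/(55814 - 73108) = 78790/113697 + 486029/(-17294) = 78790/113697 + 486029*(-1/17294) = 78790/113697 - 486029/17294 = -53897444953/1966275918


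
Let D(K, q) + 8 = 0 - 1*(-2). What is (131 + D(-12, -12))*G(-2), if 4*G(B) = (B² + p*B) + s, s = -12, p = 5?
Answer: -1125/2 ≈ -562.50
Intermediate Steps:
D(K, q) = -6 (D(K, q) = -8 + (0 - 1*(-2)) = -8 + (0 + 2) = -8 + 2 = -6)
G(B) = -3 + B²/4 + 5*B/4 (G(B) = ((B² + 5*B) - 12)/4 = (-12 + B² + 5*B)/4 = -3 + B²/4 + 5*B/4)
(131 + D(-12, -12))*G(-2) = (131 - 6)*(-3 + (¼)*(-2)² + (5/4)*(-2)) = 125*(-3 + (¼)*4 - 5/2) = 125*(-3 + 1 - 5/2) = 125*(-9/2) = -1125/2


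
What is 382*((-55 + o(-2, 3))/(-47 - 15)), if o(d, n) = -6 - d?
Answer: 11269/31 ≈ 363.52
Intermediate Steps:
382*((-55 + o(-2, 3))/(-47 - 15)) = 382*((-55 + (-6 - 1*(-2)))/(-47 - 15)) = 382*((-55 + (-6 + 2))/(-62)) = 382*((-55 - 4)*(-1/62)) = 382*(-59*(-1/62)) = 382*(59/62) = 11269/31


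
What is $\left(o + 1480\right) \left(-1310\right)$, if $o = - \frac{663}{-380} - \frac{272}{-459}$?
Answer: $- \frac{1992350311}{1026} \approx -1.9419 \cdot 10^{6}$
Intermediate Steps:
$o = \frac{23981}{10260}$ ($o = \left(-663\right) \left(- \frac{1}{380}\right) - - \frac{16}{27} = \frac{663}{380} + \frac{16}{27} = \frac{23981}{10260} \approx 2.3373$)
$\left(o + 1480\right) \left(-1310\right) = \left(\frac{23981}{10260} + 1480\right) \left(-1310\right) = \frac{15208781}{10260} \left(-1310\right) = - \frac{1992350311}{1026}$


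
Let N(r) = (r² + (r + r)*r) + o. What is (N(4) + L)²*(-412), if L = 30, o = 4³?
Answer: -8307568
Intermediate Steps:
o = 64
N(r) = 64 + 3*r² (N(r) = (r² + (r + r)*r) + 64 = (r² + (2*r)*r) + 64 = (r² + 2*r²) + 64 = 3*r² + 64 = 64 + 3*r²)
(N(4) + L)²*(-412) = ((64 + 3*4²) + 30)²*(-412) = ((64 + 3*16) + 30)²*(-412) = ((64 + 48) + 30)²*(-412) = (112 + 30)²*(-412) = 142²*(-412) = 20164*(-412) = -8307568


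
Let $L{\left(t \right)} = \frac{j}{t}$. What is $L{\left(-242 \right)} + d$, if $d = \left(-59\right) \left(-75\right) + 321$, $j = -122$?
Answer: $\frac{574327}{121} \approx 4746.5$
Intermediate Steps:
$d = 4746$ ($d = 4425 + 321 = 4746$)
$L{\left(t \right)} = - \frac{122}{t}$
$L{\left(-242 \right)} + d = - \frac{122}{-242} + 4746 = \left(-122\right) \left(- \frac{1}{242}\right) + 4746 = \frac{61}{121} + 4746 = \frac{574327}{121}$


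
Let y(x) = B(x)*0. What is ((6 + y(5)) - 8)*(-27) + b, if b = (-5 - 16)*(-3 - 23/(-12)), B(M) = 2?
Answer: 307/4 ≈ 76.750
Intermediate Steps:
y(x) = 0 (y(x) = 2*0 = 0)
b = 91/4 (b = -21*(-3 - 23*(-1/12)) = -21*(-3 + 23/12) = -21*(-13/12) = 91/4 ≈ 22.750)
((6 + y(5)) - 8)*(-27) + b = ((6 + 0) - 8)*(-27) + 91/4 = (6 - 8)*(-27) + 91/4 = -2*(-27) + 91/4 = 54 + 91/4 = 307/4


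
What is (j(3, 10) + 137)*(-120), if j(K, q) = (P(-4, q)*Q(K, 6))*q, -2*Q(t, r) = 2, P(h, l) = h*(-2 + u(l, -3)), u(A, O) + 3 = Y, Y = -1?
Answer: 12360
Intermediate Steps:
u(A, O) = -4 (u(A, O) = -3 - 1 = -4)
P(h, l) = -6*h (P(h, l) = h*(-2 - 4) = h*(-6) = -6*h)
Q(t, r) = -1 (Q(t, r) = -½*2 = -1)
j(K, q) = -24*q (j(K, q) = (-6*(-4)*(-1))*q = (24*(-1))*q = -24*q)
(j(3, 10) + 137)*(-120) = (-24*10 + 137)*(-120) = (-240 + 137)*(-120) = -103*(-120) = 12360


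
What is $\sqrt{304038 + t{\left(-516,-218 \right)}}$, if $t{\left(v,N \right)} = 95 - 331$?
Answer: $\sqrt{303802} \approx 551.18$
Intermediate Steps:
$t{\left(v,N \right)} = -236$
$\sqrt{304038 + t{\left(-516,-218 \right)}} = \sqrt{304038 - 236} = \sqrt{303802}$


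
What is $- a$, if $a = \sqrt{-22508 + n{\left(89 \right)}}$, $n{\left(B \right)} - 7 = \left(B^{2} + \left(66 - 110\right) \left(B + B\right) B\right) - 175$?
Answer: $- i \sqrt{711803} \approx - 843.68 i$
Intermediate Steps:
$n{\left(B \right)} = -168 - 87 B^{2}$ ($n{\left(B \right)} = 7 - \left(175 - B^{2} - \left(66 - 110\right) \left(B + B\right) B\right) = 7 - \left(175 - B^{2} - - 44 \cdot 2 B B\right) = 7 - \left(175 - B^{2} - - 88 B B\right) = 7 + \left(\left(B^{2} - 88 B^{2}\right) - 175\right) = 7 - \left(175 + 87 B^{2}\right) = -168 - 87 B^{2}$)
$a = i \sqrt{711803}$ ($a = \sqrt{-22508 - \left(168 + 87 \cdot 89^{2}\right)} = \sqrt{-22508 - 689295} = \sqrt{-711803} = i \sqrt{711803} \approx 843.68 i$)
$- a = - i \sqrt{711803}$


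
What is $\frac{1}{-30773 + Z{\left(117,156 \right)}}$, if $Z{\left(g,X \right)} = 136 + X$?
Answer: $- \frac{1}{30481} \approx -3.2807 \cdot 10^{-5}$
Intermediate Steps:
$\frac{1}{-30773 + Z{\left(117,156 \right)}} = \frac{1}{-30773 + \left(136 + 156\right)} = \frac{1}{-30773 + 292} = \frac{1}{-30481} = - \frac{1}{30481}$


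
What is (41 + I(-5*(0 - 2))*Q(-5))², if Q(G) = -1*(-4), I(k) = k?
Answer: 6561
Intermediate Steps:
Q(G) = 4
(41 + I(-5*(0 - 2))*Q(-5))² = (41 - 5*(0 - 2)*4)² = (41 - 5*(-2)*4)² = (41 + 10*4)² = (41 + 40)² = 81² = 6561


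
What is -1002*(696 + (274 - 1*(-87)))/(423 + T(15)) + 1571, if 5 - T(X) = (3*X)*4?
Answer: -334753/124 ≈ -2699.6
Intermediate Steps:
T(X) = 5 - 12*X (T(X) = 5 - 3*X*4 = 5 - 12*X)
-1002*(696 + (274 - 1*(-87)))/(423 + T(15)) + 1571 = -1002*(696 + (274 - 1*(-87)))/(423 + (5 - 12*15)) + 1571 = -1002*(696 + (274 + 87))/(423 + (5 - 180)) + 1571 = -1002*(696 + 361)/(423 - 175) + 1571 = -1059114/248 + 1571 = -1002*1057/248 + 1571 = -529557/124 + 1571 = -334753/124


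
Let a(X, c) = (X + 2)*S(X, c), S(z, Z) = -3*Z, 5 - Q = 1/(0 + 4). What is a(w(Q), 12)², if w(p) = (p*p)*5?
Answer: 273340089/16 ≈ 1.7084e+7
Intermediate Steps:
Q = 19/4 (Q = 5 - 1/(0 + 4) = 5 - 1/4 = 5 - 1*¼ = 5 - ¼ = 19/4 ≈ 4.7500)
w(p) = 5*p² (w(p) = p²*5 = 5*p²)
a(X, c) = -3*c*(2 + X) (a(X, c) = (X + 2)*(-3*c) = (2 + X)*(-3*c) = -3*c*(2 + X))
a(w(Q), 12)² = (-3*12*(2 + 5*(19/4)²))² = (-3*12*(2 + 5*(361/16)))² = (-3*12*(2 + 1805/16))² = (-3*12*1837/16)² = (-16533/4)² = 273340089/16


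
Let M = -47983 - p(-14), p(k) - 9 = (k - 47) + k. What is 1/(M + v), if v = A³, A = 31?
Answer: -1/18126 ≈ -5.5169e-5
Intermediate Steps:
v = 29791 (v = 31³ = 29791)
p(k) = -38 + 2*k (p(k) = 9 + ((k - 47) + k) = 9 + ((-47 + k) + k) = 9 + (-47 + 2*k) = -38 + 2*k)
M = -47917 (M = -47983 - (-38 + 2*(-14)) = -47983 - (-38 - 28) = -47983 - 1*(-66) = -47983 + 66 = -47917)
1/(M + v) = 1/(-47917 + 29791) = 1/(-18126) = -1/18126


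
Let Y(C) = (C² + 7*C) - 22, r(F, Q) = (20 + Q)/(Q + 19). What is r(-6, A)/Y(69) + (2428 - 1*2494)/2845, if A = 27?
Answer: -15720277/683403140 ≈ -0.023003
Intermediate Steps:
r(F, Q) = (20 + Q)/(19 + Q)
Y(C) = -22 + C² + 7*C
r(-6, A)/Y(69) + (2428 - 1*2494)/2845 = ((20 + 27)/(19 + 27))/(-22 + 69² + 7*69) + (2428 - 1*2494)/2845 = (47/46)/(-22 + 4761 + 483) + (2428 - 2494)*(1/2845) = ((1/46)*47)/5222 - 66*1/2845 = (47/46)*(1/5222) - 66/2845 = 47/240212 - 66/2845 = -15720277/683403140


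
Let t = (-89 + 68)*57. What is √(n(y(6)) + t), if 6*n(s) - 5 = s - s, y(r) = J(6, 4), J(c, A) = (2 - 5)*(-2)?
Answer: I*√43062/6 ≈ 34.586*I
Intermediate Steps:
J(c, A) = 6 (J(c, A) = -3*(-2) = 6)
t = -1197 (t = -21*57 = -1197)
y(r) = 6
n(s) = ⅚ (n(s) = ⅚ + (s - s)/6 = ⅚ + (⅙)*0 = ⅚ + 0 = ⅚)
√(n(y(6)) + t) = √(⅚ - 1197) = √(-7177/6) = I*√43062/6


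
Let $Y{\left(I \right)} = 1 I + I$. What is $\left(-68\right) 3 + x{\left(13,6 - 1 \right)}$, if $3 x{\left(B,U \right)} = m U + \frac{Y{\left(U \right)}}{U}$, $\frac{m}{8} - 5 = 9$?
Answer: $- \frac{50}{3} \approx -16.667$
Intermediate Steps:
$m = 112$ ($m = 40 + 8 \cdot 9 = 40 + 72 = 112$)
$Y{\left(I \right)} = 2 I$ ($Y{\left(I \right)} = I + I = 2 I$)
$x{\left(B,U \right)} = \frac{2}{3} + \frac{112 U}{3}$ ($x{\left(B,U \right)} = \frac{112 U + \frac{2 U}{U}}{3} = \frac{112 U + 2}{3} = \frac{2 + 112 U}{3} = \frac{2}{3} + \frac{112 U}{3}$)
$\left(-68\right) 3 + x{\left(13,6 - 1 \right)} = \left(-68\right) 3 + \left(\frac{2}{3} + \frac{112 \left(6 - 1\right)}{3}\right) = -204 + \left(\frac{2}{3} + \frac{112 \left(6 - 1\right)}{3}\right) = -204 + \left(\frac{2}{3} + \frac{112}{3} \cdot 5\right) = -204 + \left(\frac{2}{3} + \frac{560}{3}\right) = -204 + \frac{562}{3} = - \frac{50}{3}$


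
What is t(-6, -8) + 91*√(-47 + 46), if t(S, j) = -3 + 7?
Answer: 4 + 91*I ≈ 4.0 + 91.0*I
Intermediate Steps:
t(S, j) = 4
t(-6, -8) + 91*√(-47 + 46) = 4 + 91*√(-47 + 46) = 4 + 91*√(-1) = 4 + 91*I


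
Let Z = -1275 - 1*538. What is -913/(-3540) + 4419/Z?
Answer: -13987991/6418020 ≈ -2.1795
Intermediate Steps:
Z = -1813 (Z = -1275 - 538 = -1813)
-913/(-3540) + 4419/Z = -913/(-3540) + 4419/(-1813) = -913*(-1/3540) + 4419*(-1/1813) = 913/3540 - 4419/1813 = -13987991/6418020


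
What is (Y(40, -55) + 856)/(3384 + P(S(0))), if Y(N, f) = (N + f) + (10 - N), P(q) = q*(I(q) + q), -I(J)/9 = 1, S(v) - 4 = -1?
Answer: 811/3366 ≈ 0.24094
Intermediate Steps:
S(v) = 3 (S(v) = 4 - 1 = 3)
I(J) = -9 (I(J) = -9*1 = -9)
P(q) = q*(-9 + q)
Y(N, f) = 10 + f
(Y(40, -55) + 856)/(3384 + P(S(0))) = ((10 - 55) + 856)/(3384 + 3*(-9 + 3)) = (-45 + 856)/(3384 + 3*(-6)) = 811/(3384 - 18) = 811/3366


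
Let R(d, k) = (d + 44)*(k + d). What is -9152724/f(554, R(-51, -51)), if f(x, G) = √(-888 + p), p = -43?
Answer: 1307532*I*√19/19 ≈ 2.9997e+5*I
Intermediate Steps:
R(d, k) = (44 + d)*(d + k)
f(x, G) = 7*I*√19 (f(x, G) = √(-888 - 43) = √(-931) = 7*I*√19)
-9152724/f(554, R(-51, -51)) = -9152724*(-I*√19/133) = -(-1307532)*I*√19/19 = 1307532*I*√19/19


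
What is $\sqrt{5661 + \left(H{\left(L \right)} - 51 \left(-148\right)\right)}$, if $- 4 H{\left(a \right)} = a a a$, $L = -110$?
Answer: $\sqrt{345959} \approx 588.18$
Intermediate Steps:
$H{\left(a \right)} = - \frac{a^{3}}{4}$ ($H{\left(a \right)} = - \frac{a a a}{4} = - \frac{a^{2} a}{4} = - \frac{a^{3}}{4}$)
$\sqrt{5661 + \left(H{\left(L \right)} - 51 \left(-148\right)\right)} = \sqrt{5661 - \left(-332750 - 7548\right)} = \sqrt{5661 - -340298} = \sqrt{5661 + \left(332750 + 7548\right)} = \sqrt{5661 + 340298} = \sqrt{345959}$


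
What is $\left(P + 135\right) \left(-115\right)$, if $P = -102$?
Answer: $-3795$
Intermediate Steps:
$\left(P + 135\right) \left(-115\right) = \left(-102 + 135\right) \left(-115\right) = 33 \left(-115\right) = -3795$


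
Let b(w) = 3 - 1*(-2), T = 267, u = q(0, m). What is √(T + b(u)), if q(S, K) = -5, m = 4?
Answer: 4*√17 ≈ 16.492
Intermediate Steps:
u = -5
b(w) = 5 (b(w) = 3 + 2 = 5)
√(T + b(u)) = √(267 + 5) = √272 = 4*√17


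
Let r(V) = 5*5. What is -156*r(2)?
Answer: -3900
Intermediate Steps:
r(V) = 25
-156*r(2) = -156*25 = -3900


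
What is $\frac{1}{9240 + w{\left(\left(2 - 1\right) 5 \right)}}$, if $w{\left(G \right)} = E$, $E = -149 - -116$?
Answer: $\frac{1}{9207} \approx 0.00010861$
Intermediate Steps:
$E = -33$ ($E = -149 + 116 = -33$)
$w{\left(G \right)} = -33$
$\frac{1}{9240 + w{\left(\left(2 - 1\right) 5 \right)}} = \frac{1}{9240 - 33} = \frac{1}{9207}$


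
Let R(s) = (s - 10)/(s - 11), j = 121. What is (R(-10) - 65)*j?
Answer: -162745/21 ≈ -7749.8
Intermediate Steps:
R(s) = (-10 + s)/(-11 + s)
(R(-10) - 65)*j = ((-10 - 10)/(-11 - 10) - 65)*121 = (-20/(-21) - 65)*121 = (-1/21*(-20) - 65)*121 = (20/21 - 65)*121 = -1345/21*121 = -162745/21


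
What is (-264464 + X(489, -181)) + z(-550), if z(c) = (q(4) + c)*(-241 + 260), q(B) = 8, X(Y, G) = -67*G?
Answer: -262635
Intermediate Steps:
z(c) = 152 + 19*c (z(c) = (8 + c)*(-241 + 260) = (8 + c)*19 = 152 + 19*c)
(-264464 + X(489, -181)) + z(-550) = (-264464 - 67*(-181)) + (152 + 19*(-550)) = (-264464 + 12127) + (152 - 10450) = -252337 - 10298 = -262635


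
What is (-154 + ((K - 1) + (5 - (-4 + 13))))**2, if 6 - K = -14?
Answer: 19321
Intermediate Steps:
K = 20 (K = 6 - 1*(-14) = 6 + 14 = 20)
(-154 + ((K - 1) + (5 - (-4 + 13))))**2 = (-154 + ((20 - 1) + (5 - (-4 + 13))))**2 = (-154 + (19 + (5 - 1*9)))**2 = (-154 + (19 + (5 - 9)))**2 = (-154 + (19 - 4))**2 = (-154 + 15)**2 = (-139)**2 = 19321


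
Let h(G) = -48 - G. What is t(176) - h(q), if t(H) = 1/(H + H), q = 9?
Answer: 20065/352 ≈ 57.003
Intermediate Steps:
t(H) = 1/(2*H)
t(176) - h(q) = (½)/176 - (-48 - 1*9) = (½)*(1/176) - (-48 - 9) = 1/352 - 1*(-57) = 1/352 + 57 = 20065/352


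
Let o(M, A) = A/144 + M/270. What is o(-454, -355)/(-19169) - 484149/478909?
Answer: -20041919123047/19829246301360 ≈ -1.0107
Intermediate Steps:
o(M, A) = A/144 + M/270 (o(M, A) = A*(1/144) + M*(1/270) = A/144 + M/270)
o(-454, -355)/(-19169) - 484149/478909 = ((1/144)*(-355) + (1/270)*(-454))/(-19169) - 484149/478909 = (-355/144 - 227/135)*(-1/19169) - 484149*1/478909 = -8957/2160*(-1/19169) - 484149/478909 = 8957/41405040 - 484149/478909 = -20041919123047/19829246301360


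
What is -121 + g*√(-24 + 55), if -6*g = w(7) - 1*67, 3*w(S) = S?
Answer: -121 + 97*√31/9 ≈ -60.992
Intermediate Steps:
w(S) = S/3
g = 97/9 (g = -((⅓)*7 - 1*67)/6 = -(7/3 - 67)/6 = -⅙*(-194/3) = 97/9 ≈ 10.778)
-121 + g*√(-24 + 55) = -121 + 97*√(-24 + 55)/9 = -121 + 97*√31/9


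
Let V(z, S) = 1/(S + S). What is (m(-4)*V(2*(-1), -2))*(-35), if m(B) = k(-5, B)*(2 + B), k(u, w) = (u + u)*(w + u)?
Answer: -1575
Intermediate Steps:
k(u, w) = 2*u*(u + w) (k(u, w) = (2*u)*(u + w) = 2*u*(u + w))
V(z, S) = 1/(2*S)
m(B) = (2 + B)*(50 - 10*B) (m(B) = (2*(-5)*(-5 + B))*(2 + B) = (50 - 10*B)*(2 + B) = (2 + B)*(50 - 10*B))
(m(-4)*V(2*(-1), -2))*(-35) = ((-10*(-5 - 4)*(2 - 4))*((½)/(-2)))*(-35) = ((-10*(-9)*(-2))*((½)*(-½)))*(-35) = -180*(-¼)*(-35) = 45*(-35) = -1575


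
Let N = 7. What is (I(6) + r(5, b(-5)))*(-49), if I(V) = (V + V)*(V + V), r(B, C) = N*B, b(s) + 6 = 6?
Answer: -8771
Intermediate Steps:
b(s) = 0 (b(s) = -6 + 6 = 0)
r(B, C) = 7*B
I(V) = 4*V² (I(V) = (2*V)*(2*V) = 4*V²)
(I(6) + r(5, b(-5)))*(-49) = (4*6² + 7*5)*(-49) = (4*36 + 35)*(-49) = (144 + 35)*(-49) = 179*(-49) = -8771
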